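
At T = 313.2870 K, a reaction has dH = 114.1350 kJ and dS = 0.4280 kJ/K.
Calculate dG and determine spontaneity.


T*dS = 313.2870 * 0.4280 = 134.0868 kJ
dG = 114.1350 - 134.0868 = -19.9518 kJ (spontaneous)

dG = -19.9518 kJ, spontaneous


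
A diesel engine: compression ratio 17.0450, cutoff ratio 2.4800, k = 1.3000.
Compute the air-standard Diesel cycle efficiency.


r^(k-1) = 2.3414
rc^k = 3.2568
eta = 0.4990 = 49.9040%

49.9040%


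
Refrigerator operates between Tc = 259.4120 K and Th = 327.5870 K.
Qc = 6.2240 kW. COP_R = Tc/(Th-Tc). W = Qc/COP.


COP = 259.4120 / 68.1750 = 3.8051
W = 6.2240 / 3.8051 = 1.6357 kW

COP = 3.8051, W = 1.6357 kW


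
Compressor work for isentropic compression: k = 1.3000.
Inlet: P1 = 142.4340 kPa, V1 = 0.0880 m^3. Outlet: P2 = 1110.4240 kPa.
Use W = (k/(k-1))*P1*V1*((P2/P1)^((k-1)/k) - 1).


(k-1)/k = 0.2308
(P2/P1)^exp = 1.6063
W = 4.3333 * 142.4340 * 0.0880 * (1.6063 - 1) = 32.9292 kJ

32.9292 kJ


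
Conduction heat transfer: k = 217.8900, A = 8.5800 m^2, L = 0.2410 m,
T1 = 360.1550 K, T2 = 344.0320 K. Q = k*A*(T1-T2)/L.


dT = 16.1230 K
Q = 217.8900 * 8.5800 * 16.1230 / 0.2410 = 125070.0715 W

125070.0715 W


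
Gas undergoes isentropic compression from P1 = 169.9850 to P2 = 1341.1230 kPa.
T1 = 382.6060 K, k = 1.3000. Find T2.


(k-1)/k = 0.2308
(P2/P1)^exp = 1.6107
T2 = 382.6060 * 1.6107 = 616.2617 K

616.2617 K


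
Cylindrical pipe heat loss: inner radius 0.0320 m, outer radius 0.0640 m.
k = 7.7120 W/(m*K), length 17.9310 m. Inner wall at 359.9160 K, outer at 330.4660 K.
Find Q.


dT = 29.4500 K
ln(ro/ri) = 0.6931
Q = 2*pi*7.7120*17.9310*29.4500 / 0.6931 = 36915.7110 W

36915.7110 W


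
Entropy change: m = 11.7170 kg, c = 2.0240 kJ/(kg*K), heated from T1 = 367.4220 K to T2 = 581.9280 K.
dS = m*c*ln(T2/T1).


T2/T1 = 1.5838
ln(T2/T1) = 0.4598
dS = 11.7170 * 2.0240 * 0.4598 = 10.9051 kJ/K

10.9051 kJ/K


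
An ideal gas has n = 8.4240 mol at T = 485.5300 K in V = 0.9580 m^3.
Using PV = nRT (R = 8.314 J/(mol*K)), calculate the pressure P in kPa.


P = nRT/V = 8.4240 * 8.314 * 485.5300 / 0.9580
= 34005.1306 / 0.9580 = 35495.9610 Pa = 35.4960 kPa

35.4960 kPa


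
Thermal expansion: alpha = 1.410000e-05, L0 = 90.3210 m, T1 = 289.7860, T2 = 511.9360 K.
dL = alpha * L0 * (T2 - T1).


dT = 222.1500 K
dL = 1.410000e-05 * 90.3210 * 222.1500 = 0.282914 m
L_final = 90.603914 m

dL = 0.282914 m


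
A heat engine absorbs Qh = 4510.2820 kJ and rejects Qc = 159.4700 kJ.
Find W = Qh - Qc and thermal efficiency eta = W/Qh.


W = 4510.2820 - 159.4700 = 4350.8120 kJ
eta = 4350.8120 / 4510.2820 = 0.9646 = 96.4643%

W = 4350.8120 kJ, eta = 96.4643%


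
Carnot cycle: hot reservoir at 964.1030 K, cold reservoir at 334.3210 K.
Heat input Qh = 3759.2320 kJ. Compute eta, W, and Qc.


eta = 1 - 334.3210/964.1030 = 0.6532
W = 0.6532 * 3759.2320 = 2455.6470 kJ
Qc = 3759.2320 - 2455.6470 = 1303.5850 kJ

eta = 65.3231%, W = 2455.6470 kJ, Qc = 1303.5850 kJ


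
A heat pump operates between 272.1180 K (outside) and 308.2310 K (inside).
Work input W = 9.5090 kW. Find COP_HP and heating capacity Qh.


COP = 308.2310 / 36.1130 = 8.5352
Qh = 8.5352 * 9.5090 = 81.1610 kW

COP = 8.5352, Qh = 81.1610 kW


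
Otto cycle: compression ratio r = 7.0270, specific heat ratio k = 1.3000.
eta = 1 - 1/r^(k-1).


r^(k-1) = 1.7949
eta = 1 - 1/1.7949 = 0.4429 = 44.2854%

44.2854%


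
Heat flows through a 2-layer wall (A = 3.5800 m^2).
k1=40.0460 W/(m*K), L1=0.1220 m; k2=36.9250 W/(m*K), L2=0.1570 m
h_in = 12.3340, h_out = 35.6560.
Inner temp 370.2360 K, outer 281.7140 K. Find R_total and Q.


R_conv_in = 1/(12.3340*3.5800) = 0.0226
R_1 = 0.1220/(40.0460*3.5800) = 0.0009
R_2 = 0.1570/(36.9250*3.5800) = 0.0012
R_conv_out = 1/(35.6560*3.5800) = 0.0078
R_total = 0.0325 K/W
Q = 88.5220 / 0.0325 = 2722.0968 W

R_total = 0.0325 K/W, Q = 2722.0968 W


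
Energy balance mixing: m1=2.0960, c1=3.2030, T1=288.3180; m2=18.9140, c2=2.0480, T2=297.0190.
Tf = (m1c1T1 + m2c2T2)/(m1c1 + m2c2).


num = 13440.9094
den = 45.4494
Tf = 295.7337 K

295.7337 K


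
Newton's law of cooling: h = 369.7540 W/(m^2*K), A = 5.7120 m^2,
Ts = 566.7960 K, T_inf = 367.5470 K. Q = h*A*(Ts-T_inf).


dT = 199.2490 K
Q = 369.7540 * 5.7120 * 199.2490 = 420820.8314 W

420820.8314 W


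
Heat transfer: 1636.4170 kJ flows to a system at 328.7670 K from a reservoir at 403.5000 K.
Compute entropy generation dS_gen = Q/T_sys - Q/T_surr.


dS_sys = 1636.4170/328.7670 = 4.9774 kJ/K
dS_surr = -1636.4170/403.5000 = -4.0556 kJ/K
dS_gen = 4.9774 - 4.0556 = 0.9219 kJ/K (irreversible)

dS_gen = 0.9219 kJ/K, irreversible


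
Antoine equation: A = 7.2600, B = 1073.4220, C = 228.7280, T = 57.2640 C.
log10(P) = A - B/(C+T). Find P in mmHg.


C+T = 285.9920
B/(C+T) = 3.7533
log10(P) = 7.2600 - 3.7533 = 3.5067
P = 10^3.5067 = 3211.2287 mmHg

3211.2287 mmHg


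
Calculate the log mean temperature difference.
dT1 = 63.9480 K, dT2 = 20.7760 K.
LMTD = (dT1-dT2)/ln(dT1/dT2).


dT1/dT2 = 3.0780
ln(dT1/dT2) = 1.1243
LMTD = 43.1720 / 1.1243 = 38.4000 K

38.4000 K


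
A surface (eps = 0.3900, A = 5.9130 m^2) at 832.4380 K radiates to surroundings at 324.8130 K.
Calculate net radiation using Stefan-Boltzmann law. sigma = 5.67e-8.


T^4 = 4.8018e+11
Tsurr^4 = 1.1131e+10
Q = 0.3900 * 5.67e-8 * 5.9130 * 4.6905e+11 = 61330.6232 W

61330.6232 W


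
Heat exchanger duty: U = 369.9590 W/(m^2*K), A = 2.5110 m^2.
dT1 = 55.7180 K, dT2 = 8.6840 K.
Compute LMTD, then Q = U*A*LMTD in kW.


LMTD = 25.3031 K
Q = 369.9590 * 2.5110 * 25.3031 = 23505.7793 W = 23.5058 kW

23.5058 kW


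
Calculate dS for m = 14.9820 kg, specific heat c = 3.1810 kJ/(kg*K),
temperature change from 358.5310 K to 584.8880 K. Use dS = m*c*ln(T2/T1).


T2/T1 = 1.6313
ln(T2/T1) = 0.4894
dS = 14.9820 * 3.1810 * 0.4894 = 23.3239 kJ/K

23.3239 kJ/K


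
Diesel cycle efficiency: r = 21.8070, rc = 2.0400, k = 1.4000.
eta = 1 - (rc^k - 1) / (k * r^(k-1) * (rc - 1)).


r^(k-1) = 3.4311
rc^k = 2.7132
eta = 0.6571 = 65.7067%

65.7067%


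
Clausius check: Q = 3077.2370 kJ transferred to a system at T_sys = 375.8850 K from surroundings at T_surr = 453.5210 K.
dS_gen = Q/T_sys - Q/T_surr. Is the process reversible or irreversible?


dS_sys = 3077.2370/375.8850 = 8.1866 kJ/K
dS_surr = -3077.2370/453.5210 = -6.7852 kJ/K
dS_gen = 8.1866 - 6.7852 = 1.4014 kJ/K (irreversible)

dS_gen = 1.4014 kJ/K, irreversible


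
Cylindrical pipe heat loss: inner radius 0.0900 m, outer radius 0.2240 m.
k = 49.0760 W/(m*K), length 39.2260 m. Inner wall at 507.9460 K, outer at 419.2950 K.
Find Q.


dT = 88.6510 K
ln(ro/ri) = 0.9118
Q = 2*pi*49.0760*39.2260*88.6510 / 0.9118 = 1175952.4813 W

1175952.4813 W


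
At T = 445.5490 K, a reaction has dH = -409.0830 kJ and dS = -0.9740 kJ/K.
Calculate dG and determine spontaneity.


T*dS = 445.5490 * -0.9740 = -433.9647 kJ
dG = -409.0830 + 433.9647 = 24.8817 kJ (non-spontaneous)

dG = 24.8817 kJ, non-spontaneous


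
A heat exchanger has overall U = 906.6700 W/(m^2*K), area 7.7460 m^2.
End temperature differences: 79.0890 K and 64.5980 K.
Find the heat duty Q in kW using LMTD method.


LMTD = 71.5993 K
Q = 906.6700 * 7.7460 * 71.5993 = 502846.3401 W = 502.8463 kW

502.8463 kW


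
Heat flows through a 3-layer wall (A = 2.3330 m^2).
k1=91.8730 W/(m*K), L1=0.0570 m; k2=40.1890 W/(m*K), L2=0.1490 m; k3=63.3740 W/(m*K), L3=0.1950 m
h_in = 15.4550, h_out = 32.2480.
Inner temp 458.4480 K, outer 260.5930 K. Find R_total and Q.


R_conv_in = 1/(15.4550*2.3330) = 0.0277
R_1 = 0.0570/(91.8730*2.3330) = 0.0003
R_2 = 0.1490/(40.1890*2.3330) = 0.0016
R_3 = 0.1950/(63.3740*2.3330) = 0.0013
R_conv_out = 1/(32.2480*2.3330) = 0.0133
R_total = 0.0442 K/W
Q = 197.8550 / 0.0442 = 4476.3605 W

R_total = 0.0442 K/W, Q = 4476.3605 W


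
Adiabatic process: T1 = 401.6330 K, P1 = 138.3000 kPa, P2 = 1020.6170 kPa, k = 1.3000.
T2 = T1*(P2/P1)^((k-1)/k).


(k-1)/k = 0.2308
(P2/P1)^exp = 1.5861
T2 = 401.6330 * 1.5861 = 637.0103 K

637.0103 K


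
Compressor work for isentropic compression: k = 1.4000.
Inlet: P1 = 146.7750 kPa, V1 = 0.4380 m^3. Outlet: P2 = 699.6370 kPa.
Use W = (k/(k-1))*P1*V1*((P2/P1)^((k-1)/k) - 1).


(k-1)/k = 0.2857
(P2/P1)^exp = 1.5623
W = 3.5000 * 146.7750 * 0.4380 * (1.5623 - 1) = 126.5314 kJ

126.5314 kJ


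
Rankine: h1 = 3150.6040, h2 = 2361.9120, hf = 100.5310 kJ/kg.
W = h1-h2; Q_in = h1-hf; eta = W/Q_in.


W = 788.6920 kJ/kg
Q_in = 3050.0730 kJ/kg
eta = 0.2586 = 25.8581%

eta = 25.8581%


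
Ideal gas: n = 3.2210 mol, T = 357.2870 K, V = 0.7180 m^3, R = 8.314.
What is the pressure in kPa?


P = nRT/V = 3.2210 * 8.314 * 357.2870 / 0.7180
= 9567.9293 / 0.7180 = 13325.8069 Pa = 13.3258 kPa

13.3258 kPa


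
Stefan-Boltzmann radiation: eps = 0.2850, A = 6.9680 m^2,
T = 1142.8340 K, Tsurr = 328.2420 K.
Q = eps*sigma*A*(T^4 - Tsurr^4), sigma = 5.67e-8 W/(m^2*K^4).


T^4 = 1.7058e+12
Tsurr^4 = 1.1609e+10
Q = 0.2850 * 5.67e-8 * 6.9680 * 1.6942e+12 = 190766.9281 W

190766.9281 W


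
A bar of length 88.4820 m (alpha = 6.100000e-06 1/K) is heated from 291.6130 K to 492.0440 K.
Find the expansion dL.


dT = 200.4310 K
dL = 6.100000e-06 * 88.4820 * 200.4310 = 0.108181 m
L_final = 88.590181 m

dL = 0.108181 m


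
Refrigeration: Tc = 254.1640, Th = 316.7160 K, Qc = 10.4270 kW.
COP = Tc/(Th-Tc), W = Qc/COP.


COP = 254.1640 / 62.5520 = 4.0632
W = 10.4270 / 4.0632 = 2.5662 kW

COP = 4.0632, W = 2.5662 kW


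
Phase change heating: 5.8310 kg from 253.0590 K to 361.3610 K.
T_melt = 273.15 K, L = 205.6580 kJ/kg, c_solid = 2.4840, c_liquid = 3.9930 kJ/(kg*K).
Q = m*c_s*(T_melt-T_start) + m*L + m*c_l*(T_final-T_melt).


Q1 (sensible, solid) = 5.8310 * 2.4840 * 20.0910 = 291.0021 kJ
Q2 (latent) = 5.8310 * 205.6580 = 1199.1918 kJ
Q3 (sensible, liquid) = 5.8310 * 3.9930 * 88.2110 = 2053.8329 kJ
Q_total = 3544.0268 kJ

3544.0268 kJ


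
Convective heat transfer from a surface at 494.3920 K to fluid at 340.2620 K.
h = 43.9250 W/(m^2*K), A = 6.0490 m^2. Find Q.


dT = 154.1300 K
Q = 43.9250 * 6.0490 * 154.1300 = 40952.6994 W

40952.6994 W


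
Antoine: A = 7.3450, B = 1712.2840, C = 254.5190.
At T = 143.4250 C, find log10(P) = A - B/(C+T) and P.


C+T = 397.9440
B/(C+T) = 4.3028
log10(P) = 7.3450 - 4.3028 = 3.0422
P = 10^3.0422 = 1101.9794 mmHg

1101.9794 mmHg


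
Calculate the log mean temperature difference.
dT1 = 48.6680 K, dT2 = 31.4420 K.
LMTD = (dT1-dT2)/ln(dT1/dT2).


dT1/dT2 = 1.5479
ln(dT1/dT2) = 0.4369
LMTD = 17.2260 / 0.4369 = 39.4298 K

39.4298 K


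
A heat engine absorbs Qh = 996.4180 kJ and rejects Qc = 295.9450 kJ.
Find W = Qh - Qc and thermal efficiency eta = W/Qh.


W = 996.4180 - 295.9450 = 700.4730 kJ
eta = 700.4730 / 996.4180 = 0.7030 = 70.2991%

W = 700.4730 kJ, eta = 70.2991%


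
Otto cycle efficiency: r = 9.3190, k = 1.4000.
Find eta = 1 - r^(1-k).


r^(k-1) = 2.4420
eta = 1 - 1/2.4420 = 0.5905 = 59.0502%

59.0502%


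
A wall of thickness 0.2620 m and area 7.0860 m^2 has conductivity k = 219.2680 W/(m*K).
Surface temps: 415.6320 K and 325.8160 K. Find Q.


dT = 89.8160 K
Q = 219.2680 * 7.0860 * 89.8160 / 0.2620 = 532633.9215 W

532633.9215 W


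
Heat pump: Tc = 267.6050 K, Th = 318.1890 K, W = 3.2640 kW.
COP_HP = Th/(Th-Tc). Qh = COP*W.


COP = 318.1890 / 50.5840 = 6.2903
Qh = 6.2903 * 3.2640 = 20.5316 kW

COP = 6.2903, Qh = 20.5316 kW


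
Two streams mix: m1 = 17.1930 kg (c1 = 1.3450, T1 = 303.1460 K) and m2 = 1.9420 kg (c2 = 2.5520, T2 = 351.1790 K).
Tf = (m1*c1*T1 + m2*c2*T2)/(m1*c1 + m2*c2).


num = 8750.5629
den = 28.0806
Tf = 311.6234 K

311.6234 K


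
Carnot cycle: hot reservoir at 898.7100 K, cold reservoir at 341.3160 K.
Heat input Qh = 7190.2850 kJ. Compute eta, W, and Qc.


eta = 1 - 341.3160/898.7100 = 0.6202
W = 0.6202 * 7190.2850 = 4459.5272 kJ
Qc = 7190.2850 - 4459.5272 = 2730.7578 kJ

eta = 62.0216%, W = 4459.5272 kJ, Qc = 2730.7578 kJ


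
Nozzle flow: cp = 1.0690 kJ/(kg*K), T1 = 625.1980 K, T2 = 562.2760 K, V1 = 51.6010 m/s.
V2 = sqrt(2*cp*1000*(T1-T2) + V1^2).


dT = 62.9220 K
2*cp*1000*dT = 134527.2360
V1^2 = 2662.6632
V2 = sqrt(137189.8992) = 370.3915 m/s

370.3915 m/s


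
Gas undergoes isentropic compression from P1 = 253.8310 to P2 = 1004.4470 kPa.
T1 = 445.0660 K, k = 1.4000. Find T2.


(k-1)/k = 0.2857
(P2/P1)^exp = 1.4814
T2 = 445.0660 * 1.4814 = 659.3334 K

659.3334 K


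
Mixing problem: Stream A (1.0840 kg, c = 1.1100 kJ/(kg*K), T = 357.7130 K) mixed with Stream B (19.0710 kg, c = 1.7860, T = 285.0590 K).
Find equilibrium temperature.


num = 10139.7539
den = 35.2640
Tf = 287.5380 K

287.5380 K


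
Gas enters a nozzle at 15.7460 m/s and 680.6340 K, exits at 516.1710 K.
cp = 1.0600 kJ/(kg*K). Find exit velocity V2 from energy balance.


dT = 164.4630 K
2*cp*1000*dT = 348661.5600
V1^2 = 247.9365
V2 = sqrt(348909.4965) = 590.6856 m/s

590.6856 m/s


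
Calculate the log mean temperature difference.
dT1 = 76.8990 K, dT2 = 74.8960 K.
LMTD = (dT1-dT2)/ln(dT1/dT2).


dT1/dT2 = 1.0267
ln(dT1/dT2) = 0.0264
LMTD = 2.0030 / 0.0264 = 75.8931 K

75.8931 K


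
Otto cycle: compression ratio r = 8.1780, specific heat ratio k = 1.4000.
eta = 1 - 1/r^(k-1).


r^(k-1) = 2.3177
eta = 1 - 1/2.3177 = 0.5685 = 56.8539%

56.8539%


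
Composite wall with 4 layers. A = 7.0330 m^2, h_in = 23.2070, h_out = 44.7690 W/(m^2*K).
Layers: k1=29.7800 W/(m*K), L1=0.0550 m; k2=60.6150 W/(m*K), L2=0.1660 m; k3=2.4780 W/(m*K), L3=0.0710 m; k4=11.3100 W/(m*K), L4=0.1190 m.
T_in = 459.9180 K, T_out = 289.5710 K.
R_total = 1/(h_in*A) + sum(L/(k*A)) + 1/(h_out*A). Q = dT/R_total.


R_conv_in = 1/(23.2070*7.0330) = 0.0061
R_1 = 0.0550/(29.7800*7.0330) = 0.0003
R_2 = 0.1660/(60.6150*7.0330) = 0.0004
R_3 = 0.0710/(2.4780*7.0330) = 0.0041
R_4 = 0.1190/(11.3100*7.0330) = 0.0015
R_conv_out = 1/(44.7690*7.0330) = 0.0032
R_total = 0.0155 K/W
Q = 170.3470 / 0.0155 = 10972.5038 W

R_total = 0.0155 K/W, Q = 10972.5038 W


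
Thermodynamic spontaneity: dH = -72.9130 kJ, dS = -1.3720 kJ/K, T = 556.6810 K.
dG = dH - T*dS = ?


T*dS = 556.6810 * -1.3720 = -763.7663 kJ
dG = -72.9130 + 763.7663 = 690.8533 kJ (non-spontaneous)

dG = 690.8533 kJ, non-spontaneous


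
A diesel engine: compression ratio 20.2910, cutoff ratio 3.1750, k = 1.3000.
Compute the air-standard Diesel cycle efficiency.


r^(k-1) = 2.4671
rc^k = 4.4902
eta = 0.4997 = 49.9668%

49.9668%


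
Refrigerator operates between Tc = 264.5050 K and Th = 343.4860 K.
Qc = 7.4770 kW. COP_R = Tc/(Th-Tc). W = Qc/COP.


COP = 264.5050 / 78.9810 = 3.3490
W = 7.4770 / 3.3490 = 2.2326 kW

COP = 3.3490, W = 2.2326 kW


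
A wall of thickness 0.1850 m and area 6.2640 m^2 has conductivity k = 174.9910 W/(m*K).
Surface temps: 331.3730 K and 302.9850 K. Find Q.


dT = 28.3880 K
Q = 174.9910 * 6.2640 * 28.3880 / 0.1850 = 168201.7578 W

168201.7578 W


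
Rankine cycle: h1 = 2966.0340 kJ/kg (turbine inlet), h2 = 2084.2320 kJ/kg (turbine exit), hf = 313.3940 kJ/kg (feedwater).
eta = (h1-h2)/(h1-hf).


W = 881.8020 kJ/kg
Q_in = 2652.6400 kJ/kg
eta = 0.3324 = 33.2424%

eta = 33.2424%


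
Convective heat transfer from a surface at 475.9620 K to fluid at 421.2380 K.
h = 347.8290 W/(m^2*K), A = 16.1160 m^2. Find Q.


dT = 54.7240 K
Q = 347.8290 * 16.1160 * 54.7240 = 306761.5201 W

306761.5201 W


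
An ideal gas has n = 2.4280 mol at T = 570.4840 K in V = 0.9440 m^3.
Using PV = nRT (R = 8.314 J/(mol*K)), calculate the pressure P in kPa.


P = nRT/V = 2.4280 * 8.314 * 570.4840 / 0.9440
= 11516.0137 / 0.9440 = 12199.1670 Pa = 12.1992 kPa

12.1992 kPa


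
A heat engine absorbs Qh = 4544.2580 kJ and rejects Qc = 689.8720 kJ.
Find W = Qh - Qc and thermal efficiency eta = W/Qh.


W = 4544.2580 - 689.8720 = 3854.3860 kJ
eta = 3854.3860 / 4544.2580 = 0.8482 = 84.8188%

W = 3854.3860 kJ, eta = 84.8188%


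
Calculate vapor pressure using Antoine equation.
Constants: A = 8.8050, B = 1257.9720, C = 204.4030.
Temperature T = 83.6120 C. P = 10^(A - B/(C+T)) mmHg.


C+T = 288.0150
B/(C+T) = 4.3677
log10(P) = 8.8050 - 4.3677 = 4.4373
P = 10^4.4373 = 27369.6443 mmHg

27369.6443 mmHg


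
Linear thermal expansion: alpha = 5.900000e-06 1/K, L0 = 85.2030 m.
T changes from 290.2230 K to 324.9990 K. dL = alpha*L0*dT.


dT = 34.7760 K
dL = 5.900000e-06 * 85.2030 * 34.7760 = 0.017482 m
L_final = 85.220482 m

dL = 0.017482 m


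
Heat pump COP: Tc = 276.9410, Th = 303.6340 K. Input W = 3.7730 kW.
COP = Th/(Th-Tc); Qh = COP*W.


COP = 303.6340 / 26.6930 = 11.3750
Qh = 11.3750 * 3.7730 = 42.9180 kW

COP = 11.3750, Qh = 42.9180 kW


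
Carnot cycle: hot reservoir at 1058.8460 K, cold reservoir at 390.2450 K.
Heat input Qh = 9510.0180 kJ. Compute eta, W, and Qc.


eta = 1 - 390.2450/1058.8460 = 0.6314
W = 0.6314 * 9510.0180 = 6005.0352 kJ
Qc = 9510.0180 - 6005.0352 = 3504.9828 kJ

eta = 63.1443%, W = 6005.0352 kJ, Qc = 3504.9828 kJ


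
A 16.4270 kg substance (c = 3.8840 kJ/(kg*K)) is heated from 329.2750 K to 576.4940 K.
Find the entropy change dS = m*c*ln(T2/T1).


T2/T1 = 1.7508
ln(T2/T1) = 0.5601
dS = 16.4270 * 3.8840 * 0.5601 = 35.7340 kJ/K

35.7340 kJ/K


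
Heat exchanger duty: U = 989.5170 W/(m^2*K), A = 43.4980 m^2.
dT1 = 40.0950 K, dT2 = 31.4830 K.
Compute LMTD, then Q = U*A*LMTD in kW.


LMTD = 35.6156 K
Q = 989.5170 * 43.4980 * 35.6156 = 1532968.5025 W = 1532.9685 kW

1532.9685 kW


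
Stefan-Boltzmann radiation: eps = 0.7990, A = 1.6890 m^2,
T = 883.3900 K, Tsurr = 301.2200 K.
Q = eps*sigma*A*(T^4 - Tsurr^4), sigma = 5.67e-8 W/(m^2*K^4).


T^4 = 6.0899e+11
Tsurr^4 = 8.2326e+09
Q = 0.7990 * 5.67e-8 * 1.6890 * 6.0076e+11 = 45968.2946 W

45968.2946 W


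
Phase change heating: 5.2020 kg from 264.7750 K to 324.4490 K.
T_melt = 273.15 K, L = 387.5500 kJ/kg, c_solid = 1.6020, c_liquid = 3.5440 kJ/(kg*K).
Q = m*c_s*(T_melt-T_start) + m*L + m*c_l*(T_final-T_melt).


Q1 (sensible, solid) = 5.2020 * 1.6020 * 8.3750 = 69.7939 kJ
Q2 (latent) = 5.2020 * 387.5500 = 2016.0351 kJ
Q3 (sensible, liquid) = 5.2020 * 3.5440 * 51.2990 = 945.7426 kJ
Q_total = 3031.5717 kJ

3031.5717 kJ


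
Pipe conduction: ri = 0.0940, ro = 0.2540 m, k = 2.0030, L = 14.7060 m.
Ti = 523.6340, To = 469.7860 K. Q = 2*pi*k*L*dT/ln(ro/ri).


dT = 53.8480 K
ln(ro/ri) = 0.9940
Q = 2*pi*2.0030*14.7060*53.8480 / 0.9940 = 10025.8527 W

10025.8527 W


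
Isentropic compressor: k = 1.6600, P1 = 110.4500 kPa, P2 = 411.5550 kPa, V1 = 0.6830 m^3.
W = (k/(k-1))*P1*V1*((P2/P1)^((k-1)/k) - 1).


(k-1)/k = 0.3976
(P2/P1)^exp = 1.6871
W = 2.5152 * 110.4500 * 0.6830 * (1.6871 - 1) = 130.3586 kJ

130.3586 kJ


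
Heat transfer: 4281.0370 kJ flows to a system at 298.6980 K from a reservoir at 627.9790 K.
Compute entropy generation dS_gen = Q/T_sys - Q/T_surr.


dS_sys = 4281.0370/298.6980 = 14.3323 kJ/K
dS_surr = -4281.0370/627.9790 = -6.8172 kJ/K
dS_gen = 14.3323 - 6.8172 = 7.5152 kJ/K (irreversible)

dS_gen = 7.5152 kJ/K, irreversible


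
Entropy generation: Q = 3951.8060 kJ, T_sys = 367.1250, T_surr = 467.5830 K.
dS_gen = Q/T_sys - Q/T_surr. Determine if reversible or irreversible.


dS_sys = 3951.8060/367.1250 = 10.7642 kJ/K
dS_surr = -3951.8060/467.5830 = -8.4516 kJ/K
dS_gen = 10.7642 - 8.4516 = 2.3126 kJ/K (irreversible)

dS_gen = 2.3126 kJ/K, irreversible


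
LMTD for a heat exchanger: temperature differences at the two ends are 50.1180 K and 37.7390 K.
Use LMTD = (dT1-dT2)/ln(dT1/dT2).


dT1/dT2 = 1.3280
ln(dT1/dT2) = 0.2837
LMTD = 12.3790 / 0.2837 = 43.6362 K

43.6362 K


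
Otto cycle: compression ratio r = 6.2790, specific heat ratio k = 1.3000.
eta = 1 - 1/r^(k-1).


r^(k-1) = 1.7353
eta = 1 - 1/1.7353 = 0.4237 = 42.3721%

42.3721%


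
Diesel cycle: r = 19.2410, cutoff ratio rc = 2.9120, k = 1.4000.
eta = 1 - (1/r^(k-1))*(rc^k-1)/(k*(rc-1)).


r^(k-1) = 3.2636
rc^k = 4.4655
eta = 0.6033 = 60.3306%

60.3306%


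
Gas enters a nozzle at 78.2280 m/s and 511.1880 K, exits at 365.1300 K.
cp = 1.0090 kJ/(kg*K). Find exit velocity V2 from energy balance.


dT = 146.0580 K
2*cp*1000*dT = 294745.0440
V1^2 = 6119.6200
V2 = sqrt(300864.6640) = 548.5113 m/s

548.5113 m/s


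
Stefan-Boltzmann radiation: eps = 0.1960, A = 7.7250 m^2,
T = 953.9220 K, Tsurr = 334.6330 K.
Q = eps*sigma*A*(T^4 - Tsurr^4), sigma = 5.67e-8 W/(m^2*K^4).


T^4 = 8.2804e+11
Tsurr^4 = 1.2539e+10
Q = 0.1960 * 5.67e-8 * 7.7250 * 8.1550e+11 = 70010.3219 W

70010.3219 W


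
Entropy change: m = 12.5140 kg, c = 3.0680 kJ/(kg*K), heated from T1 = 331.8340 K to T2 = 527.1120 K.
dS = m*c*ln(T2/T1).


T2/T1 = 1.5885
ln(T2/T1) = 0.4628
dS = 12.5140 * 3.0680 * 0.4628 = 17.7674 kJ/K

17.7674 kJ/K


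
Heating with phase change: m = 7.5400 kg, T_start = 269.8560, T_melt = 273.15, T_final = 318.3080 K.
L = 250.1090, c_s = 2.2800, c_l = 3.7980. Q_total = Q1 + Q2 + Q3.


Q1 (sensible, solid) = 7.5400 * 2.2800 * 3.2940 = 56.6278 kJ
Q2 (latent) = 7.5400 * 250.1090 = 1885.8219 kJ
Q3 (sensible, liquid) = 7.5400 * 3.7980 * 45.1580 = 1293.1860 kJ
Q_total = 3235.6357 kJ

3235.6357 kJ


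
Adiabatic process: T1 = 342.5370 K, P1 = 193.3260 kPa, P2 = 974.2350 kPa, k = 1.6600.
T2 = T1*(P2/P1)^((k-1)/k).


(k-1)/k = 0.3976
(P2/P1)^exp = 1.9022
T2 = 342.5370 * 1.9022 = 651.5750 K

651.5750 K


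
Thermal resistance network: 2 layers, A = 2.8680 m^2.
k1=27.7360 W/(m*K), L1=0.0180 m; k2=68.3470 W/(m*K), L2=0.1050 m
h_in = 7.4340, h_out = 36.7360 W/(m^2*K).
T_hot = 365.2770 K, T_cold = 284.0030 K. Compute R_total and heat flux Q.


R_conv_in = 1/(7.4340*2.8680) = 0.0469
R_1 = 0.0180/(27.7360*2.8680) = 0.0002
R_2 = 0.1050/(68.3470*2.8680) = 0.0005
R_conv_out = 1/(36.7360*2.8680) = 0.0095
R_total = 0.0572 K/W
Q = 81.2740 / 0.0572 = 1421.9663 W

R_total = 0.0572 K/W, Q = 1421.9663 W


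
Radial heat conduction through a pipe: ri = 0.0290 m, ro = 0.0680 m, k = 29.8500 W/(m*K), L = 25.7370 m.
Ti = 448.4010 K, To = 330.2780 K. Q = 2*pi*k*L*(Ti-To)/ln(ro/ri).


dT = 118.1230 K
ln(ro/ri) = 0.8522
Q = 2*pi*29.8500*25.7370*118.1230 / 0.8522 = 669066.0805 W

669066.0805 W


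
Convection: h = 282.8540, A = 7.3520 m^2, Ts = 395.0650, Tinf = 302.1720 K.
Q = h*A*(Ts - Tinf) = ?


dT = 92.8930 K
Q = 282.8540 * 7.3520 * 92.8930 = 193174.9515 W

193174.9515 W


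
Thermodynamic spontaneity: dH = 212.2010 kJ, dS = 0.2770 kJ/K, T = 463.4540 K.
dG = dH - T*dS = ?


T*dS = 463.4540 * 0.2770 = 128.3768 kJ
dG = 212.2010 - 128.3768 = 83.8242 kJ (non-spontaneous)

dG = 83.8242 kJ, non-spontaneous


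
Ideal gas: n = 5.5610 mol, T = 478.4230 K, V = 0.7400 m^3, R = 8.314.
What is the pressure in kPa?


P = nRT/V = 5.5610 * 8.314 * 478.4230 / 0.7400
= 22119.4827 / 0.7400 = 29891.1928 Pa = 29.8912 kPa

29.8912 kPa


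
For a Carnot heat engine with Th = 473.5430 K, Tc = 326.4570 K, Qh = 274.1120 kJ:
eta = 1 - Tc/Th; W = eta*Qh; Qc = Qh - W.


eta = 1 - 326.4570/473.5430 = 0.3106
W = 0.3106 * 274.1120 = 85.1412 kJ
Qc = 274.1120 - 85.1412 = 188.9708 kJ

eta = 31.0607%, W = 85.1412 kJ, Qc = 188.9708 kJ


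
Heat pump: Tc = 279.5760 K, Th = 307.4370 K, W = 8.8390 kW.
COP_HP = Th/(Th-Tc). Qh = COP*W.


COP = 307.4370 / 27.8610 = 11.0347
Qh = 11.0347 * 8.8390 = 97.5355 kW

COP = 11.0347, Qh = 97.5355 kW


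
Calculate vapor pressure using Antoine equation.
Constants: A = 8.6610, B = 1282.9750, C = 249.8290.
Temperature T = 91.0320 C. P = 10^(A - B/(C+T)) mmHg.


C+T = 340.8610
B/(C+T) = 3.7639
log10(P) = 8.6610 - 3.7639 = 4.8971
P = 10^4.8971 = 78899.7637 mmHg

78899.7637 mmHg


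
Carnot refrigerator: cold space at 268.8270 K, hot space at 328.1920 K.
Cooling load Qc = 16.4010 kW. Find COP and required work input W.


COP = 268.8270 / 59.3650 = 4.5284
W = 16.4010 / 4.5284 = 3.6218 kW

COP = 4.5284, W = 3.6218 kW


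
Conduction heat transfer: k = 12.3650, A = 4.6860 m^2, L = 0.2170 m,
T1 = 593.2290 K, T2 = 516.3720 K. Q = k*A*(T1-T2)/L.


dT = 76.8570 K
Q = 12.3650 * 4.6860 * 76.8570 / 0.2170 = 20522.0197 W

20522.0197 W


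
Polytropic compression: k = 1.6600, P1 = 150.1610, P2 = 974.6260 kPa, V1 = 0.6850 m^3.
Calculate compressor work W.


(k-1)/k = 0.3976
(P2/P1)^exp = 2.1036
W = 2.5152 * 150.1610 * 0.6850 * (2.1036 - 1) = 285.5013 kJ

285.5013 kJ


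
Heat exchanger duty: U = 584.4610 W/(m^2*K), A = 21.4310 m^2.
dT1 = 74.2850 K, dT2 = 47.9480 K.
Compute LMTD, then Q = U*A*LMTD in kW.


LMTD = 60.1587 K
Q = 584.4610 * 21.4310 * 60.1587 = 753522.9750 W = 753.5230 kW

753.5230 kW


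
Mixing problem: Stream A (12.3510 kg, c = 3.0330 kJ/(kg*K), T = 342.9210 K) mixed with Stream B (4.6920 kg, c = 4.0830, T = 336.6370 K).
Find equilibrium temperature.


num = 19295.1224
den = 56.6180
Tf = 340.7947 K

340.7947 K


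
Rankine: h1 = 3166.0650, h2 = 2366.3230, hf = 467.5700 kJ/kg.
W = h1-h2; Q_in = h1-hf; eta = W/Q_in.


W = 799.7420 kJ/kg
Q_in = 2698.4950 kJ/kg
eta = 0.2964 = 29.6366%

eta = 29.6366%


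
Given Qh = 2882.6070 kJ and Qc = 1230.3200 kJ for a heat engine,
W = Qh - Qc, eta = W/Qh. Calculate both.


W = 2882.6070 - 1230.3200 = 1652.2870 kJ
eta = 1652.2870 / 2882.6070 = 0.5732 = 57.3192%

W = 1652.2870 kJ, eta = 57.3192%


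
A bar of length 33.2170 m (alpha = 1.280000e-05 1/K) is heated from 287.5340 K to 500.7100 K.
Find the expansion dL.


dT = 213.1760 K
dL = 1.280000e-05 * 33.2170 * 213.1760 = 0.090638 m
L_final = 33.307638 m

dL = 0.090638 m


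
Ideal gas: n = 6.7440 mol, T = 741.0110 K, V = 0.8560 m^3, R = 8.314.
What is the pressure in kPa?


P = nRT/V = 6.7440 * 8.314 * 741.0110 / 0.8560
= 41548.2022 / 0.8560 = 48537.6194 Pa = 48.5376 kPa

48.5376 kPa


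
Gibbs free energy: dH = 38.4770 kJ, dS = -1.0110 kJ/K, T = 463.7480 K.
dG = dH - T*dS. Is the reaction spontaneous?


T*dS = 463.7480 * -1.0110 = -468.8492 kJ
dG = 38.4770 + 468.8492 = 507.3262 kJ (non-spontaneous)

dG = 507.3262 kJ, non-spontaneous


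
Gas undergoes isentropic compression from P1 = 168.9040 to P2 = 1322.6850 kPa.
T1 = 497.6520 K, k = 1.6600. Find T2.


(k-1)/k = 0.3976
(P2/P1)^exp = 2.2666
T2 = 497.6520 * 2.2666 = 1127.9727 K

1127.9727 K


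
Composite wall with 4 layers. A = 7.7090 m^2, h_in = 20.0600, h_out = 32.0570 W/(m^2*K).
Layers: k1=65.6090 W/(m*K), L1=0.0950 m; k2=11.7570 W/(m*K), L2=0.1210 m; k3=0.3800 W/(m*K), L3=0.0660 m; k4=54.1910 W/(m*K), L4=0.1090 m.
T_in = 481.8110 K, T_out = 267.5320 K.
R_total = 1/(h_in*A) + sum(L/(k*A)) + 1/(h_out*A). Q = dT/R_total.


R_conv_in = 1/(20.0600*7.7090) = 0.0065
R_1 = 0.0950/(65.6090*7.7090) = 0.0002
R_2 = 0.1210/(11.7570*7.7090) = 0.0013
R_3 = 0.0660/(0.3800*7.7090) = 0.0225
R_4 = 0.1090/(54.1910*7.7090) = 0.0003
R_conv_out = 1/(32.0570*7.7090) = 0.0040
R_total = 0.0348 K/W
Q = 214.2790 / 0.0348 = 6152.6948 W

R_total = 0.0348 K/W, Q = 6152.6948 W


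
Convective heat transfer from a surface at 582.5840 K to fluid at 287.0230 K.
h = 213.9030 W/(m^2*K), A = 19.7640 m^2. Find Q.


dT = 295.5610 K
Q = 213.9030 * 19.7640 * 295.5610 = 1249507.4449 W

1249507.4449 W


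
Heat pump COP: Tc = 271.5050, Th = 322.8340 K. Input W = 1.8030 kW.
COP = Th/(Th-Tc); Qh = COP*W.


COP = 322.8340 / 51.3290 = 6.2895
Qh = 6.2895 * 1.8030 = 11.3400 kW

COP = 6.2895, Qh = 11.3400 kW


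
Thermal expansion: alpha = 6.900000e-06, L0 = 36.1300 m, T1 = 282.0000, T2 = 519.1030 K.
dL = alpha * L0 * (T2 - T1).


dT = 237.1030 K
dL = 6.900000e-06 * 36.1300 * 237.1030 = 0.059109 m
L_final = 36.189109 m

dL = 0.059109 m


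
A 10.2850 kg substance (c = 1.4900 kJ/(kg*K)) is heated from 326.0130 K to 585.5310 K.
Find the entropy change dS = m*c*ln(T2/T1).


T2/T1 = 1.7960
ln(T2/T1) = 0.5856
dS = 10.2850 * 1.4900 * 0.5856 = 8.9738 kJ/K

8.9738 kJ/K


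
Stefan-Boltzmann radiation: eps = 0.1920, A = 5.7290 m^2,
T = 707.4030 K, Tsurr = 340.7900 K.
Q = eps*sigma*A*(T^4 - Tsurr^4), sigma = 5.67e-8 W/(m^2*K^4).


T^4 = 2.5042e+11
Tsurr^4 = 1.3488e+10
Q = 0.1920 * 5.67e-8 * 5.7290 * 2.3693e+11 = 14776.9682 W

14776.9682 W


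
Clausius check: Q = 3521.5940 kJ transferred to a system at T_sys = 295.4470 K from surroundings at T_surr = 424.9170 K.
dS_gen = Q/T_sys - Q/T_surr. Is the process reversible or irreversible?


dS_sys = 3521.5940/295.4470 = 11.9195 kJ/K
dS_surr = -3521.5940/424.9170 = -8.2877 kJ/K
dS_gen = 11.9195 - 8.2877 = 3.6318 kJ/K (irreversible)

dS_gen = 3.6318 kJ/K, irreversible


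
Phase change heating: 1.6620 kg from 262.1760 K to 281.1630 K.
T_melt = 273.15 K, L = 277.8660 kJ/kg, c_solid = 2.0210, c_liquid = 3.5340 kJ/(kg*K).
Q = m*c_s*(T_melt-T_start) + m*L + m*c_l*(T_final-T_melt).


Q1 (sensible, solid) = 1.6620 * 2.0210 * 10.9740 = 36.8606 kJ
Q2 (latent) = 1.6620 * 277.8660 = 461.8133 kJ
Q3 (sensible, liquid) = 1.6620 * 3.5340 * 8.0130 = 47.0644 kJ
Q_total = 545.7383 kJ

545.7383 kJ


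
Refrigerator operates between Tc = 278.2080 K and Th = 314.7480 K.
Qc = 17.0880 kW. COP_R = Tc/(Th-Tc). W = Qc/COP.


COP = 278.2080 / 36.5400 = 7.6138
W = 17.0880 / 7.6138 = 2.2443 kW

COP = 7.6138, W = 2.2443 kW


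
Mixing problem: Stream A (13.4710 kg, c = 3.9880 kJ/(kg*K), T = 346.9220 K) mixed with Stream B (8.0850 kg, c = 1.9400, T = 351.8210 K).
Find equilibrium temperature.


num = 24155.7416
den = 69.4072
Tf = 348.0291 K

348.0291 K


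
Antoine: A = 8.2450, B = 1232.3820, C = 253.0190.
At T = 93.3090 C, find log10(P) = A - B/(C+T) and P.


C+T = 346.3280
B/(C+T) = 3.5584
log10(P) = 8.2450 - 3.5584 = 4.6866
P = 10^4.6866 = 48593.2131 mmHg

48593.2131 mmHg


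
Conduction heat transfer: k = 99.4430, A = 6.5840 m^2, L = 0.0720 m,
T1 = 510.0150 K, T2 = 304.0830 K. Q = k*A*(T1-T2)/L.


dT = 205.9320 K
Q = 99.4430 * 6.5840 * 205.9320 / 0.0720 = 1872644.6784 W

1872644.6784 W


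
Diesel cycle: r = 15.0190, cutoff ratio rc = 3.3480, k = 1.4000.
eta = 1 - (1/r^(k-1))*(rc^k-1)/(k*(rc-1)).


r^(k-1) = 2.9557
rc^k = 5.4287
eta = 0.5442 = 54.4175%

54.4175%


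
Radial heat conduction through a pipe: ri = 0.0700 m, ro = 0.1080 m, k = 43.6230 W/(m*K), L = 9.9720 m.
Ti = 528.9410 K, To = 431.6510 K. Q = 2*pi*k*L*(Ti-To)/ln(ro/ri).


dT = 97.2900 K
ln(ro/ri) = 0.4336
Q = 2*pi*43.6230*9.9720*97.2900 / 0.4336 = 613225.9942 W

613225.9942 W


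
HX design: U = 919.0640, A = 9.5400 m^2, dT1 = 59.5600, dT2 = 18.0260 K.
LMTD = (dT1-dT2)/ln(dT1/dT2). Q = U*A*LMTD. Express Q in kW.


LMTD = 34.7516 K
Q = 919.0640 * 9.5400 * 34.7516 = 304697.2615 W = 304.6973 kW

304.6973 kW


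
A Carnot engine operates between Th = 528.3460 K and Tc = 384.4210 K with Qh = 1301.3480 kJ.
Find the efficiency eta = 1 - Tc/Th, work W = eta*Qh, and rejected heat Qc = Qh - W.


eta = 1 - 384.4210/528.3460 = 0.2724
W = 0.2724 * 1301.3480 = 354.4959 kJ
Qc = 1301.3480 - 354.4959 = 946.8521 kJ

eta = 27.2407%, W = 354.4959 kJ, Qc = 946.8521 kJ


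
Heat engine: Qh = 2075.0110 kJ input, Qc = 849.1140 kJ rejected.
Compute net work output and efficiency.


W = 2075.0110 - 849.1140 = 1225.8970 kJ
eta = 1225.8970 / 2075.0110 = 0.5908 = 59.0791%

W = 1225.8970 kJ, eta = 59.0791%


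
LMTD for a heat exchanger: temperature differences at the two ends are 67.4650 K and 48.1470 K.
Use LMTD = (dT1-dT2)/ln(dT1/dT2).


dT1/dT2 = 1.4012
ln(dT1/dT2) = 0.3374
LMTD = 19.3180 / 0.3374 = 57.2639 K

57.2639 K


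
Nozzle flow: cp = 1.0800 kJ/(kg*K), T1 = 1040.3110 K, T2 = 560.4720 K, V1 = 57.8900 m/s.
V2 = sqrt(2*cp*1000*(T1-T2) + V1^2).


dT = 479.8390 K
2*cp*1000*dT = 1036452.2400
V1^2 = 3351.2521
V2 = sqrt(1039803.4921) = 1019.7076 m/s

1019.7076 m/s


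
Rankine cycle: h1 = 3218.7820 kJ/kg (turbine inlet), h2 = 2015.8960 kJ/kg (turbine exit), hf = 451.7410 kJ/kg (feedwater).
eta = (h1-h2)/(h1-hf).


W = 1202.8860 kJ/kg
Q_in = 2767.0410 kJ/kg
eta = 0.4347 = 43.4719%

eta = 43.4719%


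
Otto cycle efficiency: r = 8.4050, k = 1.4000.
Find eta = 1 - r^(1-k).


r^(k-1) = 2.3432
eta = 1 - 1/2.3432 = 0.5732 = 57.3239%

57.3239%


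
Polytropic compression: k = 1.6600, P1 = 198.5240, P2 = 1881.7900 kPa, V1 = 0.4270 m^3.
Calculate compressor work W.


(k-1)/k = 0.3976
(P2/P1)^exp = 2.4454
W = 2.5152 * 198.5240 * 0.4270 * (2.4454 - 1) = 308.1716 kJ

308.1716 kJ


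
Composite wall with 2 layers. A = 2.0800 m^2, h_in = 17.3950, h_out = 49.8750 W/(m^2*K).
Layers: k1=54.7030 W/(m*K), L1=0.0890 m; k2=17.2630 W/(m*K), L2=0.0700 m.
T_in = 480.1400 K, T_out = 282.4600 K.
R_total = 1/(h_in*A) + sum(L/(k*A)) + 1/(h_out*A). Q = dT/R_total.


R_conv_in = 1/(17.3950*2.0800) = 0.0276
R_1 = 0.0890/(54.7030*2.0800) = 0.0008
R_2 = 0.0700/(17.2630*2.0800) = 0.0019
R_conv_out = 1/(49.8750*2.0800) = 0.0096
R_total = 0.0400 K/W
Q = 197.6800 / 0.0400 = 4940.8247 W

R_total = 0.0400 K/W, Q = 4940.8247 W


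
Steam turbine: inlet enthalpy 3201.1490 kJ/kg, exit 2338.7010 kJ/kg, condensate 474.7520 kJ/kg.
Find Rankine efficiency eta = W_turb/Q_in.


W = 862.4480 kJ/kg
Q_in = 2726.3970 kJ/kg
eta = 0.3163 = 31.6333%

eta = 31.6333%


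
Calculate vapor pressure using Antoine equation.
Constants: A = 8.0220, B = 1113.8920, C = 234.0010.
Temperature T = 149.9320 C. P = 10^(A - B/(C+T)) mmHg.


C+T = 383.9330
B/(C+T) = 2.9013
log10(P) = 8.0220 - 2.9013 = 5.1207
P = 10^5.1207 = 132048.4698 mmHg

132048.4698 mmHg


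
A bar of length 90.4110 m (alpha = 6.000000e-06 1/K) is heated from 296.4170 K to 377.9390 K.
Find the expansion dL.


dT = 81.5220 K
dL = 6.000000e-06 * 90.4110 * 81.5220 = 0.044223 m
L_final = 90.455223 m

dL = 0.044223 m


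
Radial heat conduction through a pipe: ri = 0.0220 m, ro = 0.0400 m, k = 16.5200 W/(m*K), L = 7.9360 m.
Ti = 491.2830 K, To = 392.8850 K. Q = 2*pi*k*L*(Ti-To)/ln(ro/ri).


dT = 98.3980 K
ln(ro/ri) = 0.5978
Q = 2*pi*16.5200*7.9360*98.3980 / 0.5978 = 135579.8195 W

135579.8195 W


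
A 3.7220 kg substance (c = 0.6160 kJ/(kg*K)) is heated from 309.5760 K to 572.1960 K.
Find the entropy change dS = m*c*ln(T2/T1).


T2/T1 = 1.8483
ln(T2/T1) = 0.6143
dS = 3.7220 * 0.6160 * 0.6143 = 1.4084 kJ/K

1.4084 kJ/K


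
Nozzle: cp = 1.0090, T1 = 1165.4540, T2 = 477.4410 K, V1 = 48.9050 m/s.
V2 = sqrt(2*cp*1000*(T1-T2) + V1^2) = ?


dT = 688.0130 K
2*cp*1000*dT = 1388410.2340
V1^2 = 2391.6990
V2 = sqrt(1390801.9330) = 1179.3227 m/s

1179.3227 m/s


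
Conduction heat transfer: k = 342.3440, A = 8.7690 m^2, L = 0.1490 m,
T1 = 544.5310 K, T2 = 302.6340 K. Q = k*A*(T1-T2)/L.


dT = 241.8970 K
Q = 342.3440 * 8.7690 * 241.8970 / 0.1490 = 4873679.9343 W

4873679.9343 W


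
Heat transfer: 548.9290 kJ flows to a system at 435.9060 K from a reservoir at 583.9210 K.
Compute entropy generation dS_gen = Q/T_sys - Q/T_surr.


dS_sys = 548.9290/435.9060 = 1.2593 kJ/K
dS_surr = -548.9290/583.9210 = -0.9401 kJ/K
dS_gen = 1.2593 - 0.9401 = 0.3192 kJ/K (irreversible)

dS_gen = 0.3192 kJ/K, irreversible


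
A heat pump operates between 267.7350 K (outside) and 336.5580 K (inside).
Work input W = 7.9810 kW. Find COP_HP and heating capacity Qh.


COP = 336.5580 / 68.8230 = 4.8902
Qh = 4.8902 * 7.9810 = 39.0287 kW

COP = 4.8902, Qh = 39.0287 kW


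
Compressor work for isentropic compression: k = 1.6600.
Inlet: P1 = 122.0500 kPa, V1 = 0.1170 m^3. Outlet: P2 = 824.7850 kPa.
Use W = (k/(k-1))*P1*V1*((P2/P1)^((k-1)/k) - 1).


(k-1)/k = 0.3976
(P2/P1)^exp = 2.1376
W = 2.5152 * 122.0500 * 0.1170 * (2.1376 - 1) = 40.8572 kJ

40.8572 kJ


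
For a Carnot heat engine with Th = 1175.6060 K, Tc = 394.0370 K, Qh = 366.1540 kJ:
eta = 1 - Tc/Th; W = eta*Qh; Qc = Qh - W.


eta = 1 - 394.0370/1175.6060 = 0.6648
W = 0.6648 * 366.1540 = 243.4273 kJ
Qc = 366.1540 - 243.4273 = 122.7267 kJ

eta = 66.4822%, W = 243.4273 kJ, Qc = 122.7267 kJ


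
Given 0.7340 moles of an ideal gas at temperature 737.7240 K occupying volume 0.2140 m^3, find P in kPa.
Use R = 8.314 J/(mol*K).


P = nRT/V = 0.7340 * 8.314 * 737.7240 / 0.2140
= 4501.9430 / 0.2140 = 21037.1168 Pa = 21.0371 kPa

21.0371 kPa


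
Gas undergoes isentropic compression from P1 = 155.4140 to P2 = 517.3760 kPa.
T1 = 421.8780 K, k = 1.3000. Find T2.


(k-1)/k = 0.2308
(P2/P1)^exp = 1.3199
T2 = 421.8780 * 1.3199 = 556.8284 K

556.8284 K


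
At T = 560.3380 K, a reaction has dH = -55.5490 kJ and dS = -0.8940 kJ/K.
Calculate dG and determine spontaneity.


T*dS = 560.3380 * -0.8940 = -500.9422 kJ
dG = -55.5490 + 500.9422 = 445.3932 kJ (non-spontaneous)

dG = 445.3932 kJ, non-spontaneous


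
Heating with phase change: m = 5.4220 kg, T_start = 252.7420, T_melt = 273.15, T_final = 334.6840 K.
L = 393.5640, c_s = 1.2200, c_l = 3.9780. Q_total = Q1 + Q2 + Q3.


Q1 (sensible, solid) = 5.4220 * 1.2200 * 20.4080 = 134.9957 kJ
Q2 (latent) = 5.4220 * 393.5640 = 2133.9040 kJ
Q3 (sensible, liquid) = 5.4220 * 3.9780 * 61.5340 = 1327.2094 kJ
Q_total = 3596.1090 kJ

3596.1090 kJ


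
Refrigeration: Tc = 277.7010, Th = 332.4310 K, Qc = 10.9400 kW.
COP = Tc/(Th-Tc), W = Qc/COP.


COP = 277.7010 / 54.7300 = 5.0740
W = 10.9400 / 5.0740 = 2.1561 kW

COP = 5.0740, W = 2.1561 kW


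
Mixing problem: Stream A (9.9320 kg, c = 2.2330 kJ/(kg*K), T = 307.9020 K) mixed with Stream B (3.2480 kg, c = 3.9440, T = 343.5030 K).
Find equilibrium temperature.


num = 11229.0105
den = 34.9883
Tf = 320.9364 K

320.9364 K


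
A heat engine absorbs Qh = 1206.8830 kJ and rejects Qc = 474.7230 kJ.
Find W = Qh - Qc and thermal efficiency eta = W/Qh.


W = 1206.8830 - 474.7230 = 732.1600 kJ
eta = 732.1600 / 1206.8830 = 0.6067 = 60.6654%

W = 732.1600 kJ, eta = 60.6654%


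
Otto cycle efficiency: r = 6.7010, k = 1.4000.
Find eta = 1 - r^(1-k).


r^(k-1) = 2.1402
eta = 1 - 1/2.1402 = 0.5328 = 53.2756%

53.2756%


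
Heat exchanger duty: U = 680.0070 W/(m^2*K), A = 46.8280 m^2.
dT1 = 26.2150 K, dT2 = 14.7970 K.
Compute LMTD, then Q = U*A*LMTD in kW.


LMTD = 19.9648 K
Q = 680.0070 * 46.8280 * 19.9648 = 635745.6324 W = 635.7456 kW

635.7456 kW


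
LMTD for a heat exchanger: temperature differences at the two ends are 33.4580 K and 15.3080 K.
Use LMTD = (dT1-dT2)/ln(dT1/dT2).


dT1/dT2 = 2.1857
ln(dT1/dT2) = 0.7819
LMTD = 18.1500 / 0.7819 = 23.2122 K

23.2122 K


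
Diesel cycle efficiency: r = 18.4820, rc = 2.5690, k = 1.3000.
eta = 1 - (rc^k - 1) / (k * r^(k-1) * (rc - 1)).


r^(k-1) = 2.3990
rc^k = 3.4095
eta = 0.5076 = 50.7575%

50.7575%


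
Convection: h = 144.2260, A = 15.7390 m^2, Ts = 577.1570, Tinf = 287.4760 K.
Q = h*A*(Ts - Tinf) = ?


dT = 289.6810 K
Q = 144.2260 * 15.7390 * 289.6810 = 657568.0527 W

657568.0527 W


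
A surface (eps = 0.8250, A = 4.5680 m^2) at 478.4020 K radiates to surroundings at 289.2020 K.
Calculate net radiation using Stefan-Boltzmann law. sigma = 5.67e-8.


T^4 = 5.2381e+10
Tsurr^4 = 6.9953e+09
Q = 0.8250 * 5.67e-8 * 4.5680 * 4.5385e+10 = 9697.9558 W

9697.9558 W


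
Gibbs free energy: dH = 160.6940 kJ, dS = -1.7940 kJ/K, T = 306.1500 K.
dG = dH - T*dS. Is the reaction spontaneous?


T*dS = 306.1500 * -1.7940 = -549.2331 kJ
dG = 160.6940 + 549.2331 = 709.9271 kJ (non-spontaneous)

dG = 709.9271 kJ, non-spontaneous


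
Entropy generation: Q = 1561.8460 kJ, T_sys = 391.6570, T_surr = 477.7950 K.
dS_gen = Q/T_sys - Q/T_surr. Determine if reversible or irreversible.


dS_sys = 1561.8460/391.6570 = 3.9878 kJ/K
dS_surr = -1561.8460/477.7950 = -3.2689 kJ/K
dS_gen = 3.9878 - 3.2689 = 0.7189 kJ/K (irreversible)

dS_gen = 0.7189 kJ/K, irreversible


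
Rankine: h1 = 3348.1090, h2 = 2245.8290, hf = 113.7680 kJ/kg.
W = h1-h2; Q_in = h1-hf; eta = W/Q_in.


W = 1102.2800 kJ/kg
Q_in = 3234.3410 kJ/kg
eta = 0.3408 = 34.0805%

eta = 34.0805%


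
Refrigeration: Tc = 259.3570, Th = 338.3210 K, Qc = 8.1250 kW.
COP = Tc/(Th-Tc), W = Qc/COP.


COP = 259.3570 / 78.9640 = 3.2845
W = 8.1250 / 3.2845 = 2.4737 kW

COP = 3.2845, W = 2.4737 kW


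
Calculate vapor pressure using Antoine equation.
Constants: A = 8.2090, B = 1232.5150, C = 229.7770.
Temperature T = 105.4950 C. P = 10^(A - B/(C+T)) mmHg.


C+T = 335.2720
B/(C+T) = 3.6762
log10(P) = 8.2090 - 3.6762 = 4.5328
P = 10^4.5328 = 34106.3757 mmHg

34106.3757 mmHg
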